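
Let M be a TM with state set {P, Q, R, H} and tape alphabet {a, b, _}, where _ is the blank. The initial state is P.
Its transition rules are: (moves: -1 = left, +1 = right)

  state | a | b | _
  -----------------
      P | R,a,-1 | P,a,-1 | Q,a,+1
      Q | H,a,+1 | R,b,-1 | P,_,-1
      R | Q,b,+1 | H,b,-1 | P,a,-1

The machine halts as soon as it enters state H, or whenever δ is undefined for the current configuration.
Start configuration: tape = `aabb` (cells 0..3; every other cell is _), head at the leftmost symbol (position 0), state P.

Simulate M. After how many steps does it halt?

state=P head=0 tape=__[a]abb   (P,a)→(R,a,-1)
state=R head=-1 tape=_[_]aabb   (R,_)→(P,a,-1)
state=P head=-2 tape=[_]aaabb   (P,_)→(Q,a,+1)
state=Q head=-1 tape=a[a]aabb   (Q,a)→(H,a,+1)
state=H head=0 tape=aa[a]abb
M halts after 4 transitions.

4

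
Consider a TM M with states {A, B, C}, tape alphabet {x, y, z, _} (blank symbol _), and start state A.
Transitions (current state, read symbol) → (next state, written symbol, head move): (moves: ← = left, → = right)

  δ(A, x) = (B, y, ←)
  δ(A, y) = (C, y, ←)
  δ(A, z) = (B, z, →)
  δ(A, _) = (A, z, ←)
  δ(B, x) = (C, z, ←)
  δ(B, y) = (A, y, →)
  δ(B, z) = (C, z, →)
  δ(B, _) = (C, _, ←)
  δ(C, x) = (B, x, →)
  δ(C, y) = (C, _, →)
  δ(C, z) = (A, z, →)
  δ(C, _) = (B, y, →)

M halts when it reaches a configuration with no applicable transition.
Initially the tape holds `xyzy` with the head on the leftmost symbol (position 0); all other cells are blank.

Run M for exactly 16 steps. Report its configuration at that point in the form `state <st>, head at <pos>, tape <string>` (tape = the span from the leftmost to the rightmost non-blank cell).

state C, head at 2, tape y__zy

A | __[x]yzy   read x → write y, move ←, go to B
B | _[_]yyzy   read _ → write _, move ←, go to C
C | [_]_yyzy   read _ → write y, move →, go to B
B | y[_]yyzy   read _ → write _, move ←, go to C
C | [y]_yyzy   read y → write _, move →, go to C
C | _[_]yyzy   read _ → write y, move →, go to B
B | _y[y]yzy   read y → write y, move →, go to A
A | _yy[y]zy   read y → write y, move ←, go to C
C | _y[y]yzy   read y → write _, move →, go to C
C | _y_[y]zy   read y → write _, move →, go to C
C | _y__[z]y   read z → write z, move →, go to A
A | _y__z[y]   read y → write y, move ←, go to C
C | _y__[z]y   read z → write z, move →, go to A
A | _y__z[y]   read y → write y, move ←, go to C
C | _y__[z]y   read z → write z, move →, go to A
A | _y__z[y]   read y → write y, move ←, go to C
C | _y__[z]y
After 16 steps: state C, head at 2, tape y__zy.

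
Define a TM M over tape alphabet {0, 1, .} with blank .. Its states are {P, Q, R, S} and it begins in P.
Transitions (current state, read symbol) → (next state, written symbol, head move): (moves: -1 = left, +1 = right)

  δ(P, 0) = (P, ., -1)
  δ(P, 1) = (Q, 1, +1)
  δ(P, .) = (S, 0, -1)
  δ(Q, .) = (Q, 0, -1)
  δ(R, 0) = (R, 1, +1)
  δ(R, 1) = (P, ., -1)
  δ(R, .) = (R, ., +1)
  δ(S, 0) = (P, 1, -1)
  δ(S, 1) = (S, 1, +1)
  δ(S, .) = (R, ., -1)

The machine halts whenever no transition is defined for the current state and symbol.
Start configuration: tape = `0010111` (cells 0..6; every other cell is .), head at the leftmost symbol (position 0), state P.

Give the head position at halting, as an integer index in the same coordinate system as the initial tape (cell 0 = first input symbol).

P | ...[0]010111   read 0 → write ., move -1, go to P
P | ..[.].010111   read . → write 0, move -1, go to S
S | .[.]0.010111   read . → write ., move -1, go to R
R | [.].0.010111   read . → write ., move +1, go to R
R | .[.]0.010111   read . → write ., move +1, go to R
R | ..[0].010111   read 0 → write 1, move +1, go to R
R | ..1[.]010111   read . → write ., move +1, go to R
R | ..1.[0]10111   read 0 → write 1, move +1, go to R
R | ..1.1[1]0111   read 1 → write ., move -1, go to P
P | ..1.[1].0111   read 1 → write 1, move +1, go to Q
Q | ..1.1[.]0111   read . → write 0, move -1, go to Q
Q | ..1.[1]00111
At halt the head is at cell 1.

1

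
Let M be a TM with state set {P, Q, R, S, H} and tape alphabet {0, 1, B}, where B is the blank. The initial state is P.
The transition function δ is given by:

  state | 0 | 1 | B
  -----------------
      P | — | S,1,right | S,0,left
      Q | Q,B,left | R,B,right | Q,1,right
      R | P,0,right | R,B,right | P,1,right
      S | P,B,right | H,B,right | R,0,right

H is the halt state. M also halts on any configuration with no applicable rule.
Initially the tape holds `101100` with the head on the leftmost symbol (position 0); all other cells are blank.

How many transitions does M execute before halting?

state=P head=0 tape=[1]01100   (P,1)→(S,1,right)
state=S head=1 tape=1[0]1100   (S,0)→(P,B,right)
state=P head=2 tape=1B[1]100   (P,1)→(S,1,right)
state=S head=3 tape=1B1[1]00   (S,1)→(H,B,right)
state=H head=4 tape=1B1B[0]0
M halts after 4 transitions.

4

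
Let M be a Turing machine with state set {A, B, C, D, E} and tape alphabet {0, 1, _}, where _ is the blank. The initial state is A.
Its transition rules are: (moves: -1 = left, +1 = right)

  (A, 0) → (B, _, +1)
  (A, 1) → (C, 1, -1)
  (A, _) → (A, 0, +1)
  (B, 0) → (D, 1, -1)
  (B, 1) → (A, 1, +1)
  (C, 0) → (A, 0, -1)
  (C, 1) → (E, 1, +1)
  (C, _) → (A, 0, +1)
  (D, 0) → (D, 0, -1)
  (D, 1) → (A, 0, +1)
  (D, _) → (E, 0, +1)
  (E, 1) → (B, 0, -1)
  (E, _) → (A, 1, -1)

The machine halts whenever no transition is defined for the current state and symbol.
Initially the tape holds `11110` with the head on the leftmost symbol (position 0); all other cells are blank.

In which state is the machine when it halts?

A | __[1]1110_   read 1 → write 1, move -1, go to C
C | _[_]11110_   read _ → write 0, move +1, go to A
A | _0[1]1110_   read 1 → write 1, move -1, go to C
C | _[0]11110_   read 0 → write 0, move -1, go to A
A | [_]011110_   read _ → write 0, move +1, go to A
A | 0[0]11110_   read 0 → write _, move +1, go to B
B | 0_[1]1110_   read 1 → write 1, move +1, go to A
A | 0_1[1]110_   read 1 → write 1, move -1, go to C
C | 0_[1]1110_   read 1 → write 1, move +1, go to E
E | 0_1[1]110_   read 1 → write 0, move -1, go to B
B | 0_[1]0110_   read 1 → write 1, move +1, go to A
A | 0_1[0]110_   read 0 → write _, move +1, go to B
B | 0_1_[1]10_   read 1 → write 1, move +1, go to A
A | 0_1_1[1]0_   read 1 → write 1, move -1, go to C
C | 0_1_[1]10_   read 1 → write 1, move +1, go to E
E | 0_1_1[1]0_   read 1 → write 0, move -1, go to B
B | 0_1_[1]00_   read 1 → write 1, move +1, go to A
A | 0_1_1[0]0_   read 0 → write _, move +1, go to B
B | 0_1_1_[0]_   read 0 → write 1, move -1, go to D
D | 0_1_1[_]1_   read _ → write 0, move +1, go to E
E | 0_1_10[1]_   read 1 → write 0, move -1, go to B
B | 0_1_1[0]0_   read 0 → write 1, move -1, go to D
D | 0_1_[1]10_   read 1 → write 0, move +1, go to A
A | 0_1_0[1]0_   read 1 → write 1, move -1, go to C
C | 0_1_[0]10_   read 0 → write 0, move -1, go to A
A | 0_1[_]010_   read _ → write 0, move +1, go to A
A | 0_10[0]10_   read 0 → write _, move +1, go to B
B | 0_10_[1]0_   read 1 → write 1, move +1, go to A
A | 0_10_1[0]_   read 0 → write _, move +1, go to B
B | 0_10_1_[_]
No transition is defined for (B, _); M halts in state B.

B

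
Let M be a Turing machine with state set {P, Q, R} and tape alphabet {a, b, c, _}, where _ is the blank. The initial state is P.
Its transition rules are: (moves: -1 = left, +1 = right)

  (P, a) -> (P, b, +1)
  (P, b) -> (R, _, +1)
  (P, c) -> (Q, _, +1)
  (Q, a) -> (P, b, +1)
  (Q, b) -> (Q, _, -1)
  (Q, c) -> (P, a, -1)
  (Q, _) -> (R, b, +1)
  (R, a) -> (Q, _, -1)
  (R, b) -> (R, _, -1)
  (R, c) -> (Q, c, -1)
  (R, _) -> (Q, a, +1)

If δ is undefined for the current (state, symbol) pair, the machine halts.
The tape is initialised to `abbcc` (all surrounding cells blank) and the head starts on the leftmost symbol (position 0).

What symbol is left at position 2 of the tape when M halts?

_

state=P head=0 tape=[a]bbcc   (P,a)→(P,b,+1)
state=P head=1 tape=b[b]bcc   (P,b)→(R,_,+1)
state=R head=2 tape=b_[b]cc   (R,b)→(R,_,-1)
state=R head=1 tape=b[_]_cc   (R,_)→(Q,a,+1)
state=Q head=2 tape=ba[_]cc   (Q,_)→(R,b,+1)
state=R head=3 tape=bab[c]c   (R,c)→(Q,c,-1)
state=Q head=2 tape=ba[b]cc   (Q,b)→(Q,_,-1)
state=Q head=1 tape=b[a]_cc   (Q,a)→(P,b,+1)
state=P head=2 tape=bb[_]cc
Cell 2 holds _ when M halts.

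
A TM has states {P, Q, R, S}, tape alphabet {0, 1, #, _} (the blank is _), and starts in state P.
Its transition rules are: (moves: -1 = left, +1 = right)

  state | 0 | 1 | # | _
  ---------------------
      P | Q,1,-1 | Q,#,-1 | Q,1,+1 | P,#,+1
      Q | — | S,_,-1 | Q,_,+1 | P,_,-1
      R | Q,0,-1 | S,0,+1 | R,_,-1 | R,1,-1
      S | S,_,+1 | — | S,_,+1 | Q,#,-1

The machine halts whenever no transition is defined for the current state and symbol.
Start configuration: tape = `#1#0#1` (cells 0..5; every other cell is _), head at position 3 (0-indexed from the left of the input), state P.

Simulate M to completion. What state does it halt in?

S

P | _#1#[0]#1   read 0 → write 1, move -1, go to Q
Q | _#1[#]1#1   read # → write _, move +1, go to Q
Q | _#1_[1]#1   read 1 → write _, move -1, go to S
S | _#1[_]_#1   read _ → write #, move -1, go to Q
Q | _#[1]#_#1   read 1 → write _, move -1, go to S
S | _[#]_#_#1   read # → write _, move +1, go to S
S | __[_]#_#1   read _ → write #, move -1, go to Q
Q | _[_]##_#1   read _ → write _, move -1, go to P
P | [_]_##_#1   read _ → write #, move +1, go to P
P | #[_]##_#1   read _ → write #, move +1, go to P
P | ##[#]#_#1   read # → write 1, move +1, go to Q
Q | ##1[#]_#1   read # → write _, move +1, go to Q
Q | ##1_[_]#1   read _ → write _, move -1, go to P
P | ##1[_]_#1   read _ → write #, move +1, go to P
P | ##1#[_]#1   read _ → write #, move +1, go to P
P | ##1##[#]1   read # → write 1, move +1, go to Q
Q | ##1##1[1]   read 1 → write _, move -1, go to S
S | ##1##[1]_
No transition is defined for (S, 1); M halts in state S.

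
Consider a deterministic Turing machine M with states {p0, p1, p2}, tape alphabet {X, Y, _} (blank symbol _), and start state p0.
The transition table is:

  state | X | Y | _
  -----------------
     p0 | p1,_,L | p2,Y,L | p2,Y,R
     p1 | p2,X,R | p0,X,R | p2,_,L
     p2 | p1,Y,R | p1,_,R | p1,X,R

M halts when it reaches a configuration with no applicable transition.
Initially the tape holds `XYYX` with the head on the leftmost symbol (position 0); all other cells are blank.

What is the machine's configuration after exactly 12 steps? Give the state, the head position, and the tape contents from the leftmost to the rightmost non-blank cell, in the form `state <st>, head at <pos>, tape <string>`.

p0 | __[X]YYX   read X → write _, move L, go to p1
p1 | _[_]_YYX   read _ → write _, move L, go to p2
p2 | [_]__YYX   read _ → write X, move R, go to p1
p1 | X[_]_YYX   read _ → write _, move L, go to p2
p2 | [X]__YYX   read X → write Y, move R, go to p1
p1 | Y[_]_YYX   read _ → write _, move L, go to p2
p2 | [Y]__YYX   read Y → write _, move R, go to p1
p1 | _[_]_YYX   read _ → write _, move L, go to p2
p2 | [_]__YYX   read _ → write X, move R, go to p1
p1 | X[_]_YYX   read _ → write _, move L, go to p2
p2 | [X]__YYX   read X → write Y, move R, go to p1
p1 | Y[_]_YYX   read _ → write _, move L, go to p2
p2 | [Y]__YYX
After 12 steps: state p2, head at -2, tape Y__YYX.

state p2, head at -2, tape Y__YYX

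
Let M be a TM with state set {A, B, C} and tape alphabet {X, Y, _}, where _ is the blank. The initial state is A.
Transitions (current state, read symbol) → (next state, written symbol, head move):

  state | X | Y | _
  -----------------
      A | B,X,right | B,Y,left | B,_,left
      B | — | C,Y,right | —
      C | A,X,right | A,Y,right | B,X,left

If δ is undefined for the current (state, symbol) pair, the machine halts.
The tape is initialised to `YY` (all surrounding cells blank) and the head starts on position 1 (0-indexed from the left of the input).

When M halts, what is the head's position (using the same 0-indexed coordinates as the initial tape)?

2

A | Y[Y]__   read Y → write Y, move left, go to B
B | [Y]Y__   read Y → write Y, move right, go to C
C | Y[Y]__   read Y → write Y, move right, go to A
A | YY[_]_   read _ → write _, move left, go to B
B | Y[Y]__   read Y → write Y, move right, go to C
C | YY[_]_   read _ → write X, move left, go to B
B | Y[Y]X_   read Y → write Y, move right, go to C
C | YY[X]_   read X → write X, move right, go to A
A | YYX[_]   read _ → write _, move left, go to B
B | YY[X]_
At halt the head is at cell 2.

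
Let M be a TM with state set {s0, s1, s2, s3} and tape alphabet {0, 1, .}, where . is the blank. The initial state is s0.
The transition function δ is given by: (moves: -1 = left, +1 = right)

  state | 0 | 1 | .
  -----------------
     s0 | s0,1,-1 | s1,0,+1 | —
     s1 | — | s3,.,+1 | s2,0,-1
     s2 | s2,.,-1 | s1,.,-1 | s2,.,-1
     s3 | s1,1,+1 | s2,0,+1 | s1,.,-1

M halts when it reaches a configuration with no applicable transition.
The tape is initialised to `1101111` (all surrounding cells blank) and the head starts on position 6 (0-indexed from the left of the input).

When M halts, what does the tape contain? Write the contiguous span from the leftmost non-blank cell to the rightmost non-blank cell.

s0 | 110111[1].   read 1 → write 0, move +1, go to s1
s1 | 1101110[.]   read . → write 0, move -1, go to s2
s2 | 110111[0]0   read 0 → write ., move -1, go to s2
s2 | 11011[1].0   read 1 → write ., move -1, go to s1
s1 | 1101[1]..0   read 1 → write ., move +1, go to s3
s3 | 1101.[.].0   read . → write ., move -1, go to s1
s1 | 1101[.]..0   read . → write 0, move -1, go to s2
s2 | 110[1]0..0   read 1 → write ., move -1, go to s1
s1 | 11[0].0..0
The non-blank tape span at halt is 110.0..0.

110.0..0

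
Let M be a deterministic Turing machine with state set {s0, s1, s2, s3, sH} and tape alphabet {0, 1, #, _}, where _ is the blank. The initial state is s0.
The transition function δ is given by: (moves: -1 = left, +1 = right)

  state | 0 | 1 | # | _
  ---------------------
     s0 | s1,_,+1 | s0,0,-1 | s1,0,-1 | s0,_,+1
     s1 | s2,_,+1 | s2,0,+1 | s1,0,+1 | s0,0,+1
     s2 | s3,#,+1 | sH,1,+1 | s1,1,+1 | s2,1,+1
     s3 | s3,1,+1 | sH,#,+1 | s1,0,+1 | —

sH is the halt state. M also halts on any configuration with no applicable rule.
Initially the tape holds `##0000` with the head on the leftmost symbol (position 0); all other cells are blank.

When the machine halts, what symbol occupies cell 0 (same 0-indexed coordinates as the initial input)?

_

state=s0 head=0 tape=_[#]#0000_   (s0,#)→(s1,0,-1)
state=s1 head=-1 tape=[_]0#0000_   (s1,_)→(s0,0,+1)
state=s0 head=0 tape=0[0]#0000_   (s0,0)→(s1,_,+1)
state=s1 head=1 tape=0_[#]0000_   (s1,#)→(s1,0,+1)
state=s1 head=2 tape=0_0[0]000_   (s1,0)→(s2,_,+1)
state=s2 head=3 tape=0_0_[0]00_   (s2,0)→(s3,#,+1)
state=s3 head=4 tape=0_0_#[0]0_   (s3,0)→(s3,1,+1)
state=s3 head=5 tape=0_0_#1[0]_   (s3,0)→(s3,1,+1)
state=s3 head=6 tape=0_0_#11[_]
Cell 0 holds _ when M halts.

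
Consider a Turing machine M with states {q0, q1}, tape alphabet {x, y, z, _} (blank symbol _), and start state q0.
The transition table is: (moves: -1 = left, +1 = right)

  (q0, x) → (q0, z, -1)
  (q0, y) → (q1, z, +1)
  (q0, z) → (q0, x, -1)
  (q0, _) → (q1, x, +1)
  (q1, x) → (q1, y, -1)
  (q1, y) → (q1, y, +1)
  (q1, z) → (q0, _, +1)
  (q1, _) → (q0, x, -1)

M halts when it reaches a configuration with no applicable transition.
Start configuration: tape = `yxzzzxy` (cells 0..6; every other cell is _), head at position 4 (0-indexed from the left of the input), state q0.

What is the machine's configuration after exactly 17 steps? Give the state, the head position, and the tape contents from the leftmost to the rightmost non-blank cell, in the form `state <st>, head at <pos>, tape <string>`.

state=q0 head=4 tape=yxzz[z]xy   (q0,z)→(q0,x,-1)
state=q0 head=3 tape=yxz[z]xxy   (q0,z)→(q0,x,-1)
state=q0 head=2 tape=yx[z]xxxy   (q0,z)→(q0,x,-1)
state=q0 head=1 tape=y[x]xxxxy   (q0,x)→(q0,z,-1)
state=q0 head=0 tape=[y]zxxxxy   (q0,y)→(q1,z,+1)
state=q1 head=1 tape=z[z]xxxxy   (q1,z)→(q0,_,+1)
state=q0 head=2 tape=z_[x]xxxy   (q0,x)→(q0,z,-1)
state=q0 head=1 tape=z[_]zxxxy   (q0,_)→(q1,x,+1)
state=q1 head=2 tape=zx[z]xxxy   (q1,z)→(q0,_,+1)
state=q0 head=3 tape=zx_[x]xxy   (q0,x)→(q0,z,-1)
state=q0 head=2 tape=zx[_]zxxy   (q0,_)→(q1,x,+1)
state=q1 head=3 tape=zxx[z]xxy   (q1,z)→(q0,_,+1)
state=q0 head=4 tape=zxx_[x]xy   (q0,x)→(q0,z,-1)
state=q0 head=3 tape=zxx[_]zxy   (q0,_)→(q1,x,+1)
state=q1 head=4 tape=zxxx[z]xy   (q1,z)→(q0,_,+1)
state=q0 head=5 tape=zxxx_[x]y   (q0,x)→(q0,z,-1)
state=q0 head=4 tape=zxxx[_]zy   (q0,_)→(q1,x,+1)
state=q1 head=5 tape=zxxxx[z]y
After 17 steps: state q1, head at 5, tape zxxxxzy.

state q1, head at 5, tape zxxxxzy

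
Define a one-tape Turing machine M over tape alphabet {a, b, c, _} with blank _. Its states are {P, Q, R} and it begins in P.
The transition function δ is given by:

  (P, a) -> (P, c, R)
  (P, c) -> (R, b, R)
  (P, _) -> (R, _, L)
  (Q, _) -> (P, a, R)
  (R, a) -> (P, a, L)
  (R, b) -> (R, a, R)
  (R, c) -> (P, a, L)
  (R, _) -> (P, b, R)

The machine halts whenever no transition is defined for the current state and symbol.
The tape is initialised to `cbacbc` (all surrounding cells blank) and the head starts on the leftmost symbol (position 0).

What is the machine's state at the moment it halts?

P

P | [c]bacbc_   read c → write b, move R, go to R
R | b[b]acbc_   read b → write a, move R, go to R
R | ba[a]cbc_   read a → write a, move L, go to P
P | b[a]acbc_   read a → write c, move R, go to P
P | bc[a]cbc_   read a → write c, move R, go to P
P | bcc[c]bc_   read c → write b, move R, go to R
R | bccb[b]c_   read b → write a, move R, go to R
R | bccba[c]_   read c → write a, move L, go to P
P | bccb[a]a_   read a → write c, move R, go to P
P | bccbc[a]_   read a → write c, move R, go to P
P | bccbcc[_]   read _ → write _, move L, go to R
R | bccbc[c]_   read c → write a, move L, go to P
P | bccb[c]a_   read c → write b, move R, go to R
R | bccbb[a]_   read a → write a, move L, go to P
P | bccb[b]a_
No transition is defined for (P, b); M halts in state P.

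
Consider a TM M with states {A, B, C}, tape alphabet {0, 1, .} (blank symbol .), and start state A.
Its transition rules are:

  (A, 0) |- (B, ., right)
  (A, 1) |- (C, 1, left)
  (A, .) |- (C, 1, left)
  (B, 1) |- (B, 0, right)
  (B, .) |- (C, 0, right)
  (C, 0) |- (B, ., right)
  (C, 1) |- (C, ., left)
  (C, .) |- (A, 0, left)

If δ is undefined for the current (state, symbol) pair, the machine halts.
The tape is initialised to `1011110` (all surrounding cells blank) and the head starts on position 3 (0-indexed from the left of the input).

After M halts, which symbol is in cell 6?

A | 101[1]110..   read 1 → write 1, move left, go to C
C | 10[1]1110..   read 1 → write ., move left, go to C
C | 1[0].1110..   read 0 → write ., move right, go to B
B | 1.[.]1110..   read . → write 0, move right, go to C
C | 1.0[1]110..   read 1 → write ., move left, go to C
C | 1.[0].110..   read 0 → write ., move right, go to B
B | 1..[.]110..   read . → write 0, move right, go to C
C | 1..0[1]10..   read 1 → write ., move left, go to C
C | 1..[0].10..   read 0 → write ., move right, go to B
B | 1...[.]10..   read . → write 0, move right, go to C
C | 1...0[1]0..   read 1 → write ., move left, go to C
C | 1...[0].0..   read 0 → write ., move right, go to B
B | 1....[.]0..   read . → write 0, move right, go to C
C | 1....0[0]..   read 0 → write ., move right, go to B
B | 1....0.[.].   read . → write 0, move right, go to C
C | 1....0.0[.]   read . → write 0, move left, go to A
A | 1....0.[0]0   read 0 → write ., move right, go to B
B | 1....0..[0]
Cell 6 holds . when M halts.

.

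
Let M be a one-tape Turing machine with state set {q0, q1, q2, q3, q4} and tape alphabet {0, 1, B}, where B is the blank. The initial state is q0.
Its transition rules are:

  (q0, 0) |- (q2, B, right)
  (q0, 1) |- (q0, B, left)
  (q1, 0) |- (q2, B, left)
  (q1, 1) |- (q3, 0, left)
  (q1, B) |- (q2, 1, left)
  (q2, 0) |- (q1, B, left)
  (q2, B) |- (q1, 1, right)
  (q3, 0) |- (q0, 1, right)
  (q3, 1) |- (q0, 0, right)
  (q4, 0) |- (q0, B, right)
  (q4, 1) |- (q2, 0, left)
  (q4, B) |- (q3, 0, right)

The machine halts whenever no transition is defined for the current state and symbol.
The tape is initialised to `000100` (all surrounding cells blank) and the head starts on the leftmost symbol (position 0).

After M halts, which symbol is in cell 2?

state=q0 head=0 tape=B[0]00100   (q0,0)→(q2,B,right)
state=q2 head=1 tape=BB[0]0100   (q2,0)→(q1,B,left)
state=q1 head=0 tape=B[B]B0100   (q1,B)→(q2,1,left)
state=q2 head=-1 tape=[B]1B0100   (q2,B)→(q1,1,right)
state=q1 head=0 tape=1[1]B0100   (q1,1)→(q3,0,left)
state=q3 head=-1 tape=[1]0B0100   (q3,1)→(q0,0,right)
state=q0 head=0 tape=0[0]B0100   (q0,0)→(q2,B,right)
state=q2 head=1 tape=0B[B]0100   (q2,B)→(q1,1,right)
state=q1 head=2 tape=0B1[0]100   (q1,0)→(q2,B,left)
state=q2 head=1 tape=0B[1]B100
Cell 2 holds B when M halts.

B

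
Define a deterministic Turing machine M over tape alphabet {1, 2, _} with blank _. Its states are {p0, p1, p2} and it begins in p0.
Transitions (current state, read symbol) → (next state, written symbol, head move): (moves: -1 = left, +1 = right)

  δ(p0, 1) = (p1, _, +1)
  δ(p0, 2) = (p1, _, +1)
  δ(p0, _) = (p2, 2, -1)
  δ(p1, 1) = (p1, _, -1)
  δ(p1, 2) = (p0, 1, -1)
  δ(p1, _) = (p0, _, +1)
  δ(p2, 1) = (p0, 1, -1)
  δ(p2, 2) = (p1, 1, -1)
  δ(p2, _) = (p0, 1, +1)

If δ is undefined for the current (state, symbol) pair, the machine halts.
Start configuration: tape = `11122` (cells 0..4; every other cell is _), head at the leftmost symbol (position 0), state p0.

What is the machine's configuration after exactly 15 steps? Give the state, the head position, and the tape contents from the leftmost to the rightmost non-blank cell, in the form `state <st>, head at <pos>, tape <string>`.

p0 | [1]1122   read 1 → write _, move +1, go to p1
p1 | _[1]122   read 1 → write _, move -1, go to p1
p1 | [_]_122   read _ → write _, move +1, go to p0
p0 | _[_]122   read _ → write 2, move -1, go to p2
p2 | [_]2122   read _ → write 1, move +1, go to p0
p0 | 1[2]122   read 2 → write _, move +1, go to p1
p1 | 1_[1]22   read 1 → write _, move -1, go to p1
p1 | 1[_]_22   read _ → write _, move +1, go to p0
p0 | 1_[_]22   read _ → write 2, move -1, go to p2
p2 | 1[_]222   read _ → write 1, move +1, go to p0
p0 | 11[2]22   read 2 → write _, move +1, go to p1
p1 | 11_[2]2   read 2 → write 1, move -1, go to p0
p0 | 11[_]12   read _ → write 2, move -1, go to p2
p2 | 1[1]212   read 1 → write 1, move -1, go to p0
p0 | [1]1212   read 1 → write _, move +1, go to p1
p1 | _[1]212
After 15 steps: state p1, head at 1, tape 1212.

state p1, head at 1, tape 1212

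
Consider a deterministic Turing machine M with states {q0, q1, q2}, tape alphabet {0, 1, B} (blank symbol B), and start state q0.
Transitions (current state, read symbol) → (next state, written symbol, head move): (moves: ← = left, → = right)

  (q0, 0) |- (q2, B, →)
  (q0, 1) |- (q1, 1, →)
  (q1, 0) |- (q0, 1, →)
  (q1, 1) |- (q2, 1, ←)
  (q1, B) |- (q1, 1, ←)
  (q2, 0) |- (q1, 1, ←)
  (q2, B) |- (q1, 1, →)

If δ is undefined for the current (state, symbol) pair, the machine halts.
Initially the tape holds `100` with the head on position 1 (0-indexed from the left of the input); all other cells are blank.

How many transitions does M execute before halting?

6

q0 | B1[0]0   read 0 → write B, move →, go to q2
q2 | B1B[0]   read 0 → write 1, move ←, go to q1
q1 | B1[B]1   read B → write 1, move ←, go to q1
q1 | B[1]11   read 1 → write 1, move ←, go to q2
q2 | [B]111   read B → write 1, move →, go to q1
q1 | 1[1]11   read 1 → write 1, move ←, go to q2
q2 | [1]111
M halts after 6 transitions.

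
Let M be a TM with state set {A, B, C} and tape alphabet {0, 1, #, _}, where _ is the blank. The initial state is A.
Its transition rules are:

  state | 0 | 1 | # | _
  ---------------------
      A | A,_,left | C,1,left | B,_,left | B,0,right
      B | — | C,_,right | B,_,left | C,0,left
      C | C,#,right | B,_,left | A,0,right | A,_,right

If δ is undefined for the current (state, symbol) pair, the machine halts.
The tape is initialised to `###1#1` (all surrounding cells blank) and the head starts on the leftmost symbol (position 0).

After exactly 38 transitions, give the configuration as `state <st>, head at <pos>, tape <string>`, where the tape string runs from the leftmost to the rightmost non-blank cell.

state A, head at -4, tape #______1#1

A | ____[#]##1#1   read # → write _, move left, go to B
B | ___[_]_##1#1   read _ → write 0, move left, go to C
C | __[_]0_##1#1   read _ → write _, move right, go to A
A | ___[0]_##1#1   read 0 → write _, move left, go to A
A | __[_]__##1#1   read _ → write 0, move right, go to B
B | __0[_]_##1#1   read _ → write 0, move left, go to C
C | __[0]0_##1#1   read 0 → write #, move right, go to C
C | __#[0]_##1#1   read 0 → write #, move right, go to C
C | __##[_]##1#1   read _ → write _, move right, go to A
A | __##_[#]#1#1   read # → write _, move left, go to B
B | __##[_]_#1#1   read _ → write 0, move left, go to C
C | __#[#]0_#1#1   read # → write 0, move right, go to A
A | __#0[0]_#1#1   read 0 → write _, move left, go to A
A | __#[0]__#1#1   read 0 → write _, move left, go to A
A | __[#]___#1#1   read # → write _, move left, go to B
B | _[_]____#1#1   read _ → write 0, move left, go to C
C | [_]0____#1#1   read _ → write _, move right, go to A
A | _[0]____#1#1   read 0 → write _, move left, go to A
A | [_]_____#1#1   read _ → write 0, move right, go to B
B | 0[_]____#1#1   read _ → write 0, move left, go to C
C | [0]0____#1#1   read 0 → write #, move right, go to C
C | #[0]____#1#1   read 0 → write #, move right, go to C
C | ##[_]___#1#1   read _ → write _, move right, go to A
A | ##_[_]__#1#1   read _ → write 0, move right, go to B
B | ##_0[_]_#1#1   read _ → write 0, move left, go to C
C | ##_[0]0_#1#1   read 0 → write #, move right, go to C
C | ##_#[0]_#1#1   read 0 → write #, move right, go to C
C | ##_##[_]#1#1   read _ → write _, move right, go to A
A | ##_##_[#]1#1   read # → write _, move left, go to B
B | ##_##[_]_1#1   read _ → write 0, move left, go to C
C | ##_#[#]0_1#1   read # → write 0, move right, go to A
A | ##_#0[0]_1#1   read 0 → write _, move left, go to A
A | ##_#[0]__1#1   read 0 → write _, move left, go to A
A | ##_[#]___1#1   read # → write _, move left, go to B
B | ##[_]____1#1   read _ → write 0, move left, go to C
C | #[#]0____1#1   read # → write 0, move right, go to A
A | #0[0]____1#1   read 0 → write _, move left, go to A
A | #[0]_____1#1   read 0 → write _, move left, go to A
A | [#]______1#1
After 38 steps: state A, head at -4, tape #______1#1.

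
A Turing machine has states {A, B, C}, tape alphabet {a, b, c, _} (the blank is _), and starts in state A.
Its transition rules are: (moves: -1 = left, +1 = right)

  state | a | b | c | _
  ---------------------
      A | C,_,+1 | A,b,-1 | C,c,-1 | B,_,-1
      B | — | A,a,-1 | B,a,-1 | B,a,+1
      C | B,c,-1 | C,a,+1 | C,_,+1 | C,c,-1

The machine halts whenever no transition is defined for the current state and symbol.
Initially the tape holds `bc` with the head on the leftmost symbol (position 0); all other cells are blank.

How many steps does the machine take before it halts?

9

A | __[b]c   read b → write b, move -1, go to A
A | _[_]bc   read _ → write _, move -1, go to B
B | [_]_bc   read _ → write a, move +1, go to B
B | a[_]bc   read _ → write a, move +1, go to B
B | aa[b]c   read b → write a, move -1, go to A
A | a[a]ac   read a → write _, move +1, go to C
C | a_[a]c   read a → write c, move -1, go to B
B | a[_]cc   read _ → write a, move +1, go to B
B | aa[c]c   read c → write a, move -1, go to B
B | a[a]ac
M halts after 9 transitions.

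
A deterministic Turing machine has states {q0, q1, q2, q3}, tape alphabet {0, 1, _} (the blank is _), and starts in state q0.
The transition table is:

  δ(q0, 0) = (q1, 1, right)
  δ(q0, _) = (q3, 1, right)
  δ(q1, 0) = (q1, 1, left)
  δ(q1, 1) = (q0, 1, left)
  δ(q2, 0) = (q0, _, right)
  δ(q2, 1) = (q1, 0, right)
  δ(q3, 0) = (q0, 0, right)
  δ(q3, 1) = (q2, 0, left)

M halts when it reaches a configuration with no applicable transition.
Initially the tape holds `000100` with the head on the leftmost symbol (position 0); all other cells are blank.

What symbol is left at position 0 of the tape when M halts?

1

q0 | __[0]00100   read 0 → write 1, move right, go to q1
q1 | __1[0]0100   read 0 → write 1, move left, go to q1
q1 | __[1]10100   read 1 → write 1, move left, go to q0
q0 | _[_]110100   read _ → write 1, move right, go to q3
q3 | _1[1]10100   read 1 → write 0, move left, go to q2
q2 | _[1]010100   read 1 → write 0, move right, go to q1
q1 | _0[0]10100   read 0 → write 1, move left, go to q1
q1 | _[0]110100   read 0 → write 1, move left, go to q1
q1 | [_]1110100
Cell 0 holds 1 when M halts.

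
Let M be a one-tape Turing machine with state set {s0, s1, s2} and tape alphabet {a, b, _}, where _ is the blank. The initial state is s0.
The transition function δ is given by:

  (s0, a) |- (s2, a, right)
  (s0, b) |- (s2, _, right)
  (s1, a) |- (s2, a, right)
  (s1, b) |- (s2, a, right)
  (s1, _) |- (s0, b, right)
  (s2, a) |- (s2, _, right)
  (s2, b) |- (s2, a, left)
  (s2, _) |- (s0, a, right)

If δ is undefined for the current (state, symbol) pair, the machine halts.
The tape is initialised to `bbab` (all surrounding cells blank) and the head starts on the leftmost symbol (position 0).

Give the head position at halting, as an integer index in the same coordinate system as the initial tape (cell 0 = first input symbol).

s0 | [b]bab__   read b → write _, move right, go to s2
s2 | _[b]ab__   read b → write a, move left, go to s2
s2 | [_]aab__   read _ → write a, move right, go to s0
s0 | a[a]ab__   read a → write a, move right, go to s2
s2 | aa[a]b__   read a → write _, move right, go to s2
s2 | aa_[b]__   read b → write a, move left, go to s2
s2 | aa[_]a__   read _ → write a, move right, go to s0
s0 | aaa[a]__   read a → write a, move right, go to s2
s2 | aaaa[_]_   read _ → write a, move right, go to s0
s0 | aaaaa[_]
At halt the head is at cell 5.

5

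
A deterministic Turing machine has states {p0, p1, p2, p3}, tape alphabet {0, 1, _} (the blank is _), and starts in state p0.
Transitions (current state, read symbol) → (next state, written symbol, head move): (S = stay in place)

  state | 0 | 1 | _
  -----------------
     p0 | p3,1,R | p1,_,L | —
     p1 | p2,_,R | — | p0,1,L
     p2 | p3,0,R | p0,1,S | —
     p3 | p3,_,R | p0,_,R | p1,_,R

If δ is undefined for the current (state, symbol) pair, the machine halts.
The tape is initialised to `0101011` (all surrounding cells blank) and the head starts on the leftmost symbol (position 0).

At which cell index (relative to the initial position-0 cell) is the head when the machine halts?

-2

p0 | __[0]101011   read 0 → write 1, move R, go to p3
p3 | __1[1]01011   read 1 → write _, move R, go to p0
p0 | __1_[0]1011   read 0 → write 1, move R, go to p3
p3 | __1_1[1]011   read 1 → write _, move R, go to p0
p0 | __1_1_[0]11   read 0 → write 1, move R, go to p3
p3 | __1_1_1[1]1   read 1 → write _, move R, go to p0
p0 | __1_1_1_[1]   read 1 → write _, move L, go to p1
p1 | __1_1_1[_]_   read _ → write 1, move L, go to p0
p0 | __1_1_[1]1_   read 1 → write _, move L, go to p1
p1 | __1_1[_]_1_   read _ → write 1, move L, go to p0
p0 | __1_[1]1_1_   read 1 → write _, move L, go to p1
p1 | __1[_]_1_1_   read _ → write 1, move L, go to p0
p0 | __[1]1_1_1_   read 1 → write _, move L, go to p1
p1 | _[_]_1_1_1_   read _ → write 1, move L, go to p0
p0 | [_]1_1_1_1_
At halt the head is at cell -2.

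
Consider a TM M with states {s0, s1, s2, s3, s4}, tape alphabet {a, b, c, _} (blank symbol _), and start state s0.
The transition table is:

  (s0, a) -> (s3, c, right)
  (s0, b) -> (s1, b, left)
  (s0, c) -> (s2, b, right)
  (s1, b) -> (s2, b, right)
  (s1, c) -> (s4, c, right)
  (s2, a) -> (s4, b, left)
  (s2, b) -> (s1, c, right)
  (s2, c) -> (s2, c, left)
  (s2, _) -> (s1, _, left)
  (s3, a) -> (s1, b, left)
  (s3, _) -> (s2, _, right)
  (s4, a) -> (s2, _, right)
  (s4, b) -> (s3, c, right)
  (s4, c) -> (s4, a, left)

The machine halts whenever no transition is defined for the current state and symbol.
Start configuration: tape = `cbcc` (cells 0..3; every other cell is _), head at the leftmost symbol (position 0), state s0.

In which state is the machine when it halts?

s0 | [c]bcc__   read c → write b, move right, go to s2
s2 | b[b]cc__   read b → write c, move right, go to s1
s1 | bc[c]c__   read c → write c, move right, go to s4
s4 | bcc[c]__   read c → write a, move left, go to s4
s4 | bc[c]a__   read c → write a, move left, go to s4
s4 | b[c]aa__   read c → write a, move left, go to s4
s4 | [b]aaa__   read b → write c, move right, go to s3
s3 | c[a]aa__   read a → write b, move left, go to s1
s1 | [c]baa__   read c → write c, move right, go to s4
s4 | c[b]aa__   read b → write c, move right, go to s3
s3 | cc[a]a__   read a → write b, move left, go to s1
s1 | c[c]ba__   read c → write c, move right, go to s4
s4 | cc[b]a__   read b → write c, move right, go to s3
s3 | ccc[a]__   read a → write b, move left, go to s1
s1 | cc[c]b__   read c → write c, move right, go to s4
s4 | ccc[b]__   read b → write c, move right, go to s3
s3 | cccc[_]_   read _ → write _, move right, go to s2
s2 | cccc_[_]   read _ → write _, move left, go to s1
s1 | cccc[_]_
No transition is defined for (s1, _); M halts in state s1.

s1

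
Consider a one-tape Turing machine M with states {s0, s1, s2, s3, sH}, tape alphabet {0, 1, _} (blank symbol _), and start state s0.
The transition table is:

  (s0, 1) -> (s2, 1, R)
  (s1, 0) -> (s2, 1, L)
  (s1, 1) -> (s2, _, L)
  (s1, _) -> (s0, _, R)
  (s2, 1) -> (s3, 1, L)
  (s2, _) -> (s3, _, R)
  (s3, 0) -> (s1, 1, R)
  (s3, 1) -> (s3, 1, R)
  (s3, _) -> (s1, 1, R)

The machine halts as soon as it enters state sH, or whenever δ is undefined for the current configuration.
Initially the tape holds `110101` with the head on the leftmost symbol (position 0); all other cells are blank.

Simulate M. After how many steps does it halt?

18

s0 | [1]10101___   read 1 → write 1, move R, go to s2
s2 | 1[1]0101___   read 1 → write 1, move L, go to s3
s3 | [1]10101___   read 1 → write 1, move R, go to s3
s3 | 1[1]0101___   read 1 → write 1, move R, go to s3
s3 | 11[0]101___   read 0 → write 1, move R, go to s1
s1 | 111[1]01___   read 1 → write _, move L, go to s2
s2 | 11[1]_01___   read 1 → write 1, move L, go to s3
s3 | 1[1]1_01___   read 1 → write 1, move R, go to s3
s3 | 11[1]_01___   read 1 → write 1, move R, go to s3
s3 | 111[_]01___   read _ → write 1, move R, go to s1
s1 | 1111[0]1___   read 0 → write 1, move L, go to s2
s2 | 111[1]11___   read 1 → write 1, move L, go to s3
s3 | 11[1]111___   read 1 → write 1, move R, go to s3
s3 | 111[1]11___   read 1 → write 1, move R, go to s3
s3 | 1111[1]1___   read 1 → write 1, move R, go to s3
s3 | 11111[1]___   read 1 → write 1, move R, go to s3
s3 | 111111[_]__   read _ → write 1, move R, go to s1
s1 | 1111111[_]_   read _ → write _, move R, go to s0
s0 | 1111111_[_]
M halts after 18 transitions.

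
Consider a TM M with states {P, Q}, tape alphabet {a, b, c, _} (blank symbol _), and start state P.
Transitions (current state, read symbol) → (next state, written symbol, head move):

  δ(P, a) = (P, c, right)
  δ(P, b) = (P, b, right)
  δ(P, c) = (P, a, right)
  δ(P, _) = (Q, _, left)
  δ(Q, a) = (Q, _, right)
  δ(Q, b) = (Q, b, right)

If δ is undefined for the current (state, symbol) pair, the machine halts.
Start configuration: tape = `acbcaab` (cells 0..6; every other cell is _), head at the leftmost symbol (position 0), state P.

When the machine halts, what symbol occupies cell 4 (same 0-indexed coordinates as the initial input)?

c

P | [a]cbcaab_   read a → write c, move right, go to P
P | c[c]bcaab_   read c → write a, move right, go to P
P | ca[b]caab_   read b → write b, move right, go to P
P | cab[c]aab_   read c → write a, move right, go to P
P | caba[a]ab_   read a → write c, move right, go to P
P | cabac[a]b_   read a → write c, move right, go to P
P | cabacc[b]_   read b → write b, move right, go to P
P | cabaccb[_]   read _ → write _, move left, go to Q
Q | cabacc[b]_   read b → write b, move right, go to Q
Q | cabaccb[_]
Cell 4 holds c when M halts.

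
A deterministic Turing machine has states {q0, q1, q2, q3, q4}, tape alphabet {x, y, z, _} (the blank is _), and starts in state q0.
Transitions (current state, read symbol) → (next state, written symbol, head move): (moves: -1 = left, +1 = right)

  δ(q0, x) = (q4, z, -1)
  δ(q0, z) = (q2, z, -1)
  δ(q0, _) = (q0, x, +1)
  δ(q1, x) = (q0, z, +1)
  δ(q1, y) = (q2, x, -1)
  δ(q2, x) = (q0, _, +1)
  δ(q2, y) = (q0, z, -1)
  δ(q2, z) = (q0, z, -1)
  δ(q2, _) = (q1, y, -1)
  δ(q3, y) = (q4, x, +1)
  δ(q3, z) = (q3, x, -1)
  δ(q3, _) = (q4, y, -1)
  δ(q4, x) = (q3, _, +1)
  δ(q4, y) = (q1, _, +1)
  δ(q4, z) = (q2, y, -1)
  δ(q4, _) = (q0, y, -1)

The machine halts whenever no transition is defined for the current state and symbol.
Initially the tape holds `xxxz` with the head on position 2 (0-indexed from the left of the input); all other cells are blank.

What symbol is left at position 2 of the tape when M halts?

q0 | xx[x]z_   read x → write z, move -1, go to q4
q4 | x[x]zz_   read x → write _, move +1, go to q3
q3 | x_[z]z_   read z → write x, move -1, go to q3
q3 | x[_]xz_   read _ → write y, move -1, go to q4
q4 | [x]yxz_   read x → write _, move +1, go to q3
q3 | _[y]xz_   read y → write x, move +1, go to q4
q4 | _x[x]z_   read x → write _, move +1, go to q3
q3 | _x_[z]_   read z → write x, move -1, go to q3
q3 | _x[_]x_   read _ → write y, move -1, go to q4
q4 | _[x]yx_   read x → write _, move +1, go to q3
q3 | __[y]x_   read y → write x, move +1, go to q4
q4 | __x[x]_   read x → write _, move +1, go to q3
q3 | __x_[_]   read _ → write y, move -1, go to q4
q4 | __x[_]y   read _ → write y, move -1, go to q0
q0 | __[x]yy   read x → write z, move -1, go to q4
q4 | _[_]zyy   read _ → write y, move -1, go to q0
q0 | [_]yzyy   read _ → write x, move +1, go to q0
q0 | x[y]zyy
Cell 2 holds z when M halts.

z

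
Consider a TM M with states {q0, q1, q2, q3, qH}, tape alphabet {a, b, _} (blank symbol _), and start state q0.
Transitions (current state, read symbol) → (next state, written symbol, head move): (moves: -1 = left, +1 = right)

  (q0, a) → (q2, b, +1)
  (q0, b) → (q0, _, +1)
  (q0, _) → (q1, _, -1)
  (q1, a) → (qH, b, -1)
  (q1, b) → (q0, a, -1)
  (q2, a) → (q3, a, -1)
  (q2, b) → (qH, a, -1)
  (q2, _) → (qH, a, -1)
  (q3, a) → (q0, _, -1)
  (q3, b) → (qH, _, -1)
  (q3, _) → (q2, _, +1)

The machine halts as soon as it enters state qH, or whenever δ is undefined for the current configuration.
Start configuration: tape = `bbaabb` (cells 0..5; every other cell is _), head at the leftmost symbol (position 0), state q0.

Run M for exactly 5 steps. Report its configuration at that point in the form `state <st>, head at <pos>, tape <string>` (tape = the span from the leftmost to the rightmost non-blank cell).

state qH, head at 1, tape abb

state=q0 head=0 tape=[b]baabb   (q0,b)→(q0,_,+1)
state=q0 head=1 tape=_[b]aabb   (q0,b)→(q0,_,+1)
state=q0 head=2 tape=__[a]abb   (q0,a)→(q2,b,+1)
state=q2 head=3 tape=__b[a]bb   (q2,a)→(q3,a,-1)
state=q3 head=2 tape=__[b]abb   (q3,b)→(qH,_,-1)
state=qH head=1 tape=_[_]_abb
After 5 steps: state qH, head at 1, tape abb.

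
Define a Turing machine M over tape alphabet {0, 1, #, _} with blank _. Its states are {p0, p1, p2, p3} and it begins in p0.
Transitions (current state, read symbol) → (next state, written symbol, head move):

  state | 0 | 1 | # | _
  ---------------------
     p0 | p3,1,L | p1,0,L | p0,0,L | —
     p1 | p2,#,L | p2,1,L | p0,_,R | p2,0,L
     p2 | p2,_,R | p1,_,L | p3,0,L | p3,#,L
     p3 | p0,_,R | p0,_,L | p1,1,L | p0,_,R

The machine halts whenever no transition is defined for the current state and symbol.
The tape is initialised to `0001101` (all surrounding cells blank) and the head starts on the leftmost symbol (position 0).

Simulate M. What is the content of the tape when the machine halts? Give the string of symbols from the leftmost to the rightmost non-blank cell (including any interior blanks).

p0 | ___[0]001101   read 0 → write 1, move L, go to p3
p3 | __[_]1001101   read _ → write _, move R, go to p0
p0 | ___[1]001101   read 1 → write 0, move L, go to p1
p1 | __[_]0001101   read _ → write 0, move L, go to p2
p2 | _[_]00001101   read _ → write #, move L, go to p3
p3 | [_]#00001101   read _ → write _, move R, go to p0
p0 | _[#]00001101   read # → write 0, move L, go to p0
p0 | [_]000001101
The non-blank tape span at halt is 000001101.

000001101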